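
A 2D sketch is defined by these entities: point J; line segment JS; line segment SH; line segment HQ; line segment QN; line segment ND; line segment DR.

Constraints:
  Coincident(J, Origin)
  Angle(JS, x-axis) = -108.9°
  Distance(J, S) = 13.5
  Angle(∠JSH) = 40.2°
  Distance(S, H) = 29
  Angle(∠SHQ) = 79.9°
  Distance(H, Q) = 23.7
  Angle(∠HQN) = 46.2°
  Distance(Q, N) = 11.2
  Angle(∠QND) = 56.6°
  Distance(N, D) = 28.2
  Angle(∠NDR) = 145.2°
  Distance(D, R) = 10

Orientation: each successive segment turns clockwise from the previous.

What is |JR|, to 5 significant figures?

45.586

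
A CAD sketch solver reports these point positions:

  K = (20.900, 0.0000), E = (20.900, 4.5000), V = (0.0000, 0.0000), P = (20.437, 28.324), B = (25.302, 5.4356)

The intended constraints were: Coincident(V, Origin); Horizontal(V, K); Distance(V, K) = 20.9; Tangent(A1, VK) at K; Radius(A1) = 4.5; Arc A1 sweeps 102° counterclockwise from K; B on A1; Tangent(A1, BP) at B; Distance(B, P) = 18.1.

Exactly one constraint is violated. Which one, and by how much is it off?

Distance(B, P) = 18.1 — off by 5.30.

V = (0.00, 0.00) ✓; V.y = 0.00, K.y = 0.00 ✓; |VK| = 20.90 ✓; ∠(EK, KV) = 90.00° ✓; |EK| = 4.500 ✓; bearing(E→B) − bearing(E→K) = 102.0° ✓; |EB| = 4.500 ✓; ∠(EB, BP) = 90.00° ✓; |BP| = 23.40 ✗.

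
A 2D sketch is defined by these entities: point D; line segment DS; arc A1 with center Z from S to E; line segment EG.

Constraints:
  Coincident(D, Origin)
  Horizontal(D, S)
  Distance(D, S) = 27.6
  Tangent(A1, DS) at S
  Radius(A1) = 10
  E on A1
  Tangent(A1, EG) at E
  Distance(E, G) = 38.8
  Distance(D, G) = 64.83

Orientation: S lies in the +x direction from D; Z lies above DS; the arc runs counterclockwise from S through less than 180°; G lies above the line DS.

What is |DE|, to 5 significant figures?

38.126

D is at the origin; D and S share the same y with |DS| = 27.6 and S on the +x side, so S = (27.600, 0.0000). The tangent condition forces ZS to be normal to DS, so Z = S + (0, 10) = (27.600, 10.000). Since ZE ⟂ EG (tangency), |ZG| = √(10.0² + 38.8²) = 40.068 regardless of where E sits on A1. So G lies on both circle(D, 64.83) and circle(Z, 40.068); the above-DS intersection is G = (46.183, 45.498). E is the foot of the tangent from G: E = (37.337, 7.7201).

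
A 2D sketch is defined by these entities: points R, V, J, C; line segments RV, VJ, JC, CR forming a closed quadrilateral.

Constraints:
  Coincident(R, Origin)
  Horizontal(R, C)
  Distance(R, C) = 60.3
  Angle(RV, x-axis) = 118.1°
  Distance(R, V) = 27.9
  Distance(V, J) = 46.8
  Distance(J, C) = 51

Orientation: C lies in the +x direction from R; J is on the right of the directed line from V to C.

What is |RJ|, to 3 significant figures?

19.1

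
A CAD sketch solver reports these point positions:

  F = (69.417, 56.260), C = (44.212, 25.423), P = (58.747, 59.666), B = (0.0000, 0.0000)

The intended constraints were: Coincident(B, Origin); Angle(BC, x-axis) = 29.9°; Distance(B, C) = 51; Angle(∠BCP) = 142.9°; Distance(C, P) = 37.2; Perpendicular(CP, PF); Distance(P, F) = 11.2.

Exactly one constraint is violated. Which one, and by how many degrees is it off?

Perpendicular(CP, PF) — off by 5.30°.

B = (0.00, 0.00) ✓; BC at 29.90° ✓; |BC| = 51.00 ✓; ∠BCP = 142.9° ✓; |CP| = 37.20 ✓; ∠(CP, PF) = 84.70° ✗; |PF| = 11.20 ✓.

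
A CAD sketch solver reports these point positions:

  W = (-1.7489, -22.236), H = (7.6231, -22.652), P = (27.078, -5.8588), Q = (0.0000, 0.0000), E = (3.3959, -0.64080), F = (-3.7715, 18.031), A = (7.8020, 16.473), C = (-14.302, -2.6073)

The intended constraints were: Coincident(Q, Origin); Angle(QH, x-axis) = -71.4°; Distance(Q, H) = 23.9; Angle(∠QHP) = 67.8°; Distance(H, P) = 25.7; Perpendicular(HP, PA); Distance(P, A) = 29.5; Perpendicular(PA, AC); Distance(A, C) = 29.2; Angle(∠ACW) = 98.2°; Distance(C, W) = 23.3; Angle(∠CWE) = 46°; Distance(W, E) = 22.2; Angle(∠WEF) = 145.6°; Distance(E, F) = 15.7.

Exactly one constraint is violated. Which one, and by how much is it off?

Distance(E, F) = 15.7 — off by 4.30.

Q = (0.00, 0.00) ✓; QH at -71.40° ✓; |QH| = 23.90 ✓; ∠QHP = 67.80° ✓; |HP| = 25.70 ✓; ∠(HP, PA) = 90.00° ✓; |PA| = 29.50 ✓; ∠(PA, AC) = 90.00° ✓; |AC| = 29.20 ✓; ∠ACW = 98.20° ✓; |CW| = 23.30 ✓; ∠CWE = 46.00° ✓; |WE| = 22.20 ✓; ∠WEF = 145.6° ✓; |EF| = 20.00 ✗.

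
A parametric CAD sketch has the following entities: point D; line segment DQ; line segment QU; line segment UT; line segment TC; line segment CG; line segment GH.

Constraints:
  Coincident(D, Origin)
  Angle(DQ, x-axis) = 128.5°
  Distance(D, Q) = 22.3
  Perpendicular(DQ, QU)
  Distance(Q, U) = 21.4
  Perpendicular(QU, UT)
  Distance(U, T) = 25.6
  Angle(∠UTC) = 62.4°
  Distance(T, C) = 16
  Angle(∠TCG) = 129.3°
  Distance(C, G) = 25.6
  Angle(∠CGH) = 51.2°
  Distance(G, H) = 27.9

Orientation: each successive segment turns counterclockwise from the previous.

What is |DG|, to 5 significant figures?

29.251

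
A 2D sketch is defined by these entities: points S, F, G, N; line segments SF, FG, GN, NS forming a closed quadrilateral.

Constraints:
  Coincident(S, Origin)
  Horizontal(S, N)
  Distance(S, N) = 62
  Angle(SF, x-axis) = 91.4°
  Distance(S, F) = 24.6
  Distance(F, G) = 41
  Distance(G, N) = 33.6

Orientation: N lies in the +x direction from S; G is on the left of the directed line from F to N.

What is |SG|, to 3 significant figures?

47.9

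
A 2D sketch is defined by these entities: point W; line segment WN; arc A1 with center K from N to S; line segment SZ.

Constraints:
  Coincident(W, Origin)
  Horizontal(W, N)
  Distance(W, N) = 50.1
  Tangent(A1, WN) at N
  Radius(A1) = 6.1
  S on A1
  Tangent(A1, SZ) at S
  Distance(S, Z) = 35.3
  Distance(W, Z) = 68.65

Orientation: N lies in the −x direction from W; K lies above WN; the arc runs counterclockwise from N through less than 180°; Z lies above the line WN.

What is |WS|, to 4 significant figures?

44.96

Checks: |KS| = 6.100 ✓; ∠(KS, SZ) = 90.00° ✓; |SZ| = 35.30 ✓; |WZ| = 68.65 ✓.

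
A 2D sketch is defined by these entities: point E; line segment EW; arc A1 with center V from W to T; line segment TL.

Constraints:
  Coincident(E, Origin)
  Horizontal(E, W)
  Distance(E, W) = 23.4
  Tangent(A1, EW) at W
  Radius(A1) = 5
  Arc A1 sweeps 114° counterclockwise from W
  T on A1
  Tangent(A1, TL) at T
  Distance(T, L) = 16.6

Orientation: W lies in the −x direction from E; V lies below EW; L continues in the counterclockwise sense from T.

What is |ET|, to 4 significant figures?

28.84

E is at the origin; EW is horizontal with |EW| = 23.4 and W on the −x side, so W = (-23.40, 0.000). A1 meets EW tangentially, so VW is at right angles to EW, so V = W + (0, -5) = (-23.40, -5.000). On A1, W sits at bearing 90° from V; a 114° counterclockwise sweep puts T at bearing 204°, so T = V + 5.0·(cos 204°, sin 204°) = (-27.97, -7.034). Then |ET| = |T − E| = 28.84.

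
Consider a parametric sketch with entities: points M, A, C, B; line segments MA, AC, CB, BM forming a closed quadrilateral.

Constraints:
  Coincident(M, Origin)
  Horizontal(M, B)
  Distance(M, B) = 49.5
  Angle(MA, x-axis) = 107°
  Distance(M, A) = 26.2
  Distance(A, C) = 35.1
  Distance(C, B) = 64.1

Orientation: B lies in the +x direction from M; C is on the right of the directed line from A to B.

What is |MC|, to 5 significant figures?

16.824

M is at the origin; MB is horizontal with |MB| = 49.5 and B in +x, so B = (49.5, 0). MA runs at 107.0° with |MA| = 26.2, so A = (-7.6601, 25.055). C is determined by |AC| = 35.1 and |CB| = 64.1 together: it lies at the intersection of circle(A, 35.1) and circle(B, 64.1). With |AB| = 62.410, the foot of the radical line on AB is 8.1577 from A and the perpendicular offset is √(35.1² − 8.1577²) = 34.139. Taking the right-of-AB solution: C = (-13.894, -9.4868).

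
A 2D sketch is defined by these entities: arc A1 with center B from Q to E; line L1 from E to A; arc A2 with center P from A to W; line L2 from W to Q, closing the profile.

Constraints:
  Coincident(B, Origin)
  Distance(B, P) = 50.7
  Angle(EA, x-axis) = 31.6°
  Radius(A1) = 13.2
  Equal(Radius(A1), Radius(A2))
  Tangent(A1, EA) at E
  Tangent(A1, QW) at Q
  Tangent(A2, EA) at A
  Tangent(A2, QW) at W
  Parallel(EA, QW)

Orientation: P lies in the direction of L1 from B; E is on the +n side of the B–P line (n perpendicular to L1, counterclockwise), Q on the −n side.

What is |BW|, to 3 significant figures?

52.4

The slot axis is L1's direction at 31.6°, so u = (cos 31.6°, sin 31.6°) = (0.852, 0.524) and n = (−sin 31.6°, cos 31.6°) = (-0.524, 0.852). B is at the origin and P lies 50.7 along u from B, so P = 50.7·u = (43.2, 26.6). Tangency of A1 to both parallel lines with radius 13.2 puts E and Q at B ± 13.2·n: E = (-6.92, 11.2), Q = (6.92, -11.2). Equal radii place A and W the same way about P: A = P + 13.2·n = (36.3, 37.8), W = P − 13.2·n = (50.1, 15.3). Then |BW| = |W − B| = 52.4.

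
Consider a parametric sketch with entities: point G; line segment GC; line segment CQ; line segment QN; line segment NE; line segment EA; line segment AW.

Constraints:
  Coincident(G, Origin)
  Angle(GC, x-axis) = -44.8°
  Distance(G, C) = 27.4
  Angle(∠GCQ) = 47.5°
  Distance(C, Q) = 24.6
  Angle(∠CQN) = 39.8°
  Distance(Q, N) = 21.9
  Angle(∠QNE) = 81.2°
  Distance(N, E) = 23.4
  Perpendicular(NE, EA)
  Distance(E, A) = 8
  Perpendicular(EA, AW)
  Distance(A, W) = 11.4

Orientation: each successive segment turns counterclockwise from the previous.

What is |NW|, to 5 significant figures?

14.422

G is at the origin; GC runs at -44.8° with length 27.4, so C = (19.442, -19.307). ∠GCQ = 47.5° gives CQ at 87.700° from the x-axis; with |CQ| = 24.6, Q = (20.429, 5.2732). ∠CQN = 39.8° gives QN at -132.10° from the x-axis; with |QN| = 21.9, N = (5.7471, -10.976). ∠QNE = 81.2° gives NE at -33.300° from the x-axis; with |NE| = 23.4, E = (25.305, -23.823). The perpendicularity gives EA at right angles to NE, so EA runs at 56.700°; with |EA| = 8.0, A = (29.697, -17.137). The perpendicularity gives AW at right angles to EA, so AW runs at 146.70°; with |AW| = 11.4, W = (20.169, -10.878). Then |NW| = |W − N| = 14.422.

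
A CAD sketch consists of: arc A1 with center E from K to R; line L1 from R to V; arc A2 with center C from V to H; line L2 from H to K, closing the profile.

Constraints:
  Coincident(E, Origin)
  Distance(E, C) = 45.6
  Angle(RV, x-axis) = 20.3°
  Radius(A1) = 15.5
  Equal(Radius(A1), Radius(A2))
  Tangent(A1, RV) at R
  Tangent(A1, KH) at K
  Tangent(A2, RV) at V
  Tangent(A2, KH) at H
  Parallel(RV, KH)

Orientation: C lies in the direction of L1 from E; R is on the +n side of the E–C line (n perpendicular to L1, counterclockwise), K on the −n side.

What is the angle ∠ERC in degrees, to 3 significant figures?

71.2°

The slot axis is L1's direction at 20.3°, so u = (cos 20.3°, sin 20.3°) = (0.938, 0.347) and n = (−sin 20.3°, cos 20.3°) = (-0.347, 0.938). E is at the origin and C lies 45.6 along u from E, so C = 45.6·u = (42.8, 15.8). Tangency of A1 to both parallel lines with radius 15.5 puts R and K at E ± 15.5·n: R = (-5.38, 14.5), K = (5.38, -14.5). Then cos ∠ERC = RE·RC / (|RE||RC|), giving 71.2°.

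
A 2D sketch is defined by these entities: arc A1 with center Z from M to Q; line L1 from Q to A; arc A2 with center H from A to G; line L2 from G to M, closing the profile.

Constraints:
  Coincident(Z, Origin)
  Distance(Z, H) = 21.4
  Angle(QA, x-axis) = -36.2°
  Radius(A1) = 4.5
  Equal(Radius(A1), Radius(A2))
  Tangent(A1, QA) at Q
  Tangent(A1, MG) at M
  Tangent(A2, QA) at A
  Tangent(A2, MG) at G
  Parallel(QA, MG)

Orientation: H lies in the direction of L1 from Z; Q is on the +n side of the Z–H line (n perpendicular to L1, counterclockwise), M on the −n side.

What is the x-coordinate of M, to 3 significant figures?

-2.66

The slot axis is L1's direction at -36.2°, so u = (cos -36.2°, sin -36.2°) = (0.807, -0.591) and n = (−sin -36.2°, cos -36.2°) = (0.591, 0.807). Z is at the origin and H lies 21.4 along u from Z, so H = 21.4·u = (17.3, -12.6). Tangency of A1 to both parallel lines with radius 4.5 puts Q and M at Z ± 4.5·n: Q = (2.66, 3.63), M = (-2.66, -3.63). So M.x = -2.66.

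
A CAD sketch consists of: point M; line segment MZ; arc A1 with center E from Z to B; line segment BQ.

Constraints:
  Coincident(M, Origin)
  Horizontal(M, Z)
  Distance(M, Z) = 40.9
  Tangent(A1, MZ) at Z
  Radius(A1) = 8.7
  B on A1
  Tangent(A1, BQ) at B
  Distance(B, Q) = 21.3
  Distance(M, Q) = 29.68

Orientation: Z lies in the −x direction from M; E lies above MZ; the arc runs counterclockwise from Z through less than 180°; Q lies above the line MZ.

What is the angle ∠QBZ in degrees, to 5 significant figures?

153.17°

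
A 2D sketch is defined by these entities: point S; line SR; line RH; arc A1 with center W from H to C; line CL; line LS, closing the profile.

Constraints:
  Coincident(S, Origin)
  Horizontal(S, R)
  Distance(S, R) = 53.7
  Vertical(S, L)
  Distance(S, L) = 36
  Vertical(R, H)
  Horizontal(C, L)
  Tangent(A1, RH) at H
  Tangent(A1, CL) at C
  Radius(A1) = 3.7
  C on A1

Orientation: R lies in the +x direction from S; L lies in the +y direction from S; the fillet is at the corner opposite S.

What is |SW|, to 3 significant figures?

59.5

S is at the origin; S and R share the same y with |SR| = 53.7 and R on the +x side, so R = (53.7, 0.00). SL is vertical with |SL| = 36.0 and L on the +y side, so L = (0.00, 36.0). The virtual corner opposite S is at (53.7, 36.0). The tangent condition forces WH to be normal to RH and since A1 is tangent to CL there, WC ⟂ CL, with radius 3.7, so the center W sits 3.7 in from both sides at W = (50.0, 32.3). Then |SW| = |W − S| = 59.5.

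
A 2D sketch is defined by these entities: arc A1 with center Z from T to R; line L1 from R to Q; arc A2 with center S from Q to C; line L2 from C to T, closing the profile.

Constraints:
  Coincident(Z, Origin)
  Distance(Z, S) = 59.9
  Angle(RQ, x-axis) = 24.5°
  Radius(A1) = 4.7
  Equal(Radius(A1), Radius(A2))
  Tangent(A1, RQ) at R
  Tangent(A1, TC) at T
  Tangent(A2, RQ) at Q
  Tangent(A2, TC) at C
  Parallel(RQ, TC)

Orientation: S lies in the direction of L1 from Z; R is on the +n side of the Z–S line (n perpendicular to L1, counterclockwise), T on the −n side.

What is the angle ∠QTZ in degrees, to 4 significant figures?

81.08°

The slot axis is L1's direction at 24.5°, so u = (cos 24.5°, sin 24.5°) = (0.9100, 0.4147) and n = (−sin 24.5°, cos 24.5°) = (-0.4147, 0.9100). Z is at the origin and S lies 59.9 along u from Z, so S = 59.9·u = (54.51, 24.84). Tangency of A1 to both parallel lines with radius 4.7 puts R and T at Z ± 4.7·n: R = (-1.949, 4.277), T = (1.949, -4.277). Equal radii place Q and C the same way about S: Q = S + 4.7·n = (52.56, 29.12), C = S − 4.7·n = (56.46, 20.56). Then cos ∠QTZ = TQ·TZ / (|TQ||TZ|), giving 81.08°.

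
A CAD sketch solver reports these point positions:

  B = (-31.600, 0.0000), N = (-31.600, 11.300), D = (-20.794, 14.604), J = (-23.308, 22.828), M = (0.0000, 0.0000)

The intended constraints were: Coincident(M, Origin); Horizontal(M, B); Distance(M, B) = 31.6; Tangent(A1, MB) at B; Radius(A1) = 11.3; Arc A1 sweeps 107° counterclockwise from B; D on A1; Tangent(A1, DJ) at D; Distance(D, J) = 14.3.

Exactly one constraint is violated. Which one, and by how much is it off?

Distance(D, J) = 14.3 — off by 5.70.

M = (0.00, 0.00) ✓; M.y = 0.00, B.y = 0.00 ✓; |MB| = 31.60 ✓; ∠(NB, BM) = 90.00° ✓; |NB| = 11.30 ✓; bearing(N→D) − bearing(N→B) = 107.0° ✓; |ND| = 11.30 ✓; ∠(ND, DJ) = 90.00° ✓; |DJ| = 8.600 ✗.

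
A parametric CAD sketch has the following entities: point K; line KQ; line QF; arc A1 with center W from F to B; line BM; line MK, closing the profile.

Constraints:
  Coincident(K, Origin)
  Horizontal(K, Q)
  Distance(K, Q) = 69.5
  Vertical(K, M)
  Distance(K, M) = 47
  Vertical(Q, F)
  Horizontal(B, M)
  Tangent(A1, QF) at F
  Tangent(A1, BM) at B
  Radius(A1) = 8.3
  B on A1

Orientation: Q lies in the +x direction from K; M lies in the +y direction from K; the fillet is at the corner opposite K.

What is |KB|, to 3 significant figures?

77.2

K is at the origin; K and Q share the same y with |KQ| = 69.5 and Q on the +x side, so Q = (69.5, 0.00). KM is vertical with |KM| = 47.0 and M on the +y side, so M = (0.00, 47.0). The virtual corner opposite K is at (69.5, 47.0). A1 meets QF tangentially, so WF is at right angles to QF and tangency of A1 to BM means the radius WB is perpendicular to BM, with radius 8.3, so the center W sits 8.3 in from both sides at W = (61.2, 38.7). That places the tangent points at F = (69.5, 38.7) on QF and B = (61.2, 47.0) on BM. Then |KB| = |B − K| = 77.2.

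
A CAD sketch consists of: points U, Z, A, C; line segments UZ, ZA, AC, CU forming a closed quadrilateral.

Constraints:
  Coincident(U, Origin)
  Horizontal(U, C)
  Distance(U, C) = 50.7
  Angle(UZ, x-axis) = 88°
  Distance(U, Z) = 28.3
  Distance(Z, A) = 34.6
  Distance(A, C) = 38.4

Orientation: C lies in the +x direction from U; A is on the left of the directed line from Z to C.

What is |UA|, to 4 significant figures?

49.45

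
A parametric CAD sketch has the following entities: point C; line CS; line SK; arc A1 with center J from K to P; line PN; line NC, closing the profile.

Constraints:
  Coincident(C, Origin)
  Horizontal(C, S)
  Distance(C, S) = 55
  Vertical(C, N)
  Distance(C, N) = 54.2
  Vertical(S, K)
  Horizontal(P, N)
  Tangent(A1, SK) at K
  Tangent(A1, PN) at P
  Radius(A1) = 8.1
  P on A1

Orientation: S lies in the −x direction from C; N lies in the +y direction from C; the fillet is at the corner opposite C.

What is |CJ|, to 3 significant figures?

65.8

C is at the origin; C and S share the same y with |CS| = 55.0 and S on the −x side, so S = (-55.0, 0.00). CN is vertical with |CN| = 54.2 and N on the +y side, so N = (0.00, 54.2). The virtual corner opposite C is at (-55.0, 54.2). The tangent condition forces JK to be normal to SK and since A1 is tangent to PN there, JP ⟂ PN, with radius 8.1, so the center J sits 8.1 in from both sides at J = (-46.9, 46.1). Then |CJ| = |J − C| = 65.8.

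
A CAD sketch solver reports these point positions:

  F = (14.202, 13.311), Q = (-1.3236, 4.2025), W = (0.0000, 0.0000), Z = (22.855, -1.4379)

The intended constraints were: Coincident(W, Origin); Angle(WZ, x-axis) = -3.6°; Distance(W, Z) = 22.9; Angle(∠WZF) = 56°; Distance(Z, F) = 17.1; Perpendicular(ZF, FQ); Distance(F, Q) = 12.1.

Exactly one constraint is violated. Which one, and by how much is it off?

Distance(F, Q) = 12.1 — off by 5.90.

W = (0.00, 0.00) ✓; WZ at -3.600° ✓; |WZ| = 22.90 ✓; ∠WZF = 56.00° ✓; |ZF| = 17.10 ✓; ∠(ZF, FQ) = 90.00° ✓; |FQ| = 18.00 ✗.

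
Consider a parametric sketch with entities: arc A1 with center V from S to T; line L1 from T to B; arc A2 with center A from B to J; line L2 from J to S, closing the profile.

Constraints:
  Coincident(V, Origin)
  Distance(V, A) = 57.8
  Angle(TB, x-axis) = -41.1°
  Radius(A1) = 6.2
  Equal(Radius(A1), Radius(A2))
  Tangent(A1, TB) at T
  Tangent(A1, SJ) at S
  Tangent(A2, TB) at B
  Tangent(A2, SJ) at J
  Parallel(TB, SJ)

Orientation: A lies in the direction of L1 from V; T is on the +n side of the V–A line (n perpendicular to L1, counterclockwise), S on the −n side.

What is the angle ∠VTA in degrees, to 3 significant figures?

83.9°

V is at the origin and A lies 57.8 along u from V, so A = 57.8·u = (43.6, -38.0). Tangency of A1 to both parallel lines with radius 6.2 puts T and S at V ± 6.2·n: T = (4.08, 4.67), S = (-4.08, -4.67). Then cos ∠VTA = TV·TA / (|TV||TA|), giving 83.9°.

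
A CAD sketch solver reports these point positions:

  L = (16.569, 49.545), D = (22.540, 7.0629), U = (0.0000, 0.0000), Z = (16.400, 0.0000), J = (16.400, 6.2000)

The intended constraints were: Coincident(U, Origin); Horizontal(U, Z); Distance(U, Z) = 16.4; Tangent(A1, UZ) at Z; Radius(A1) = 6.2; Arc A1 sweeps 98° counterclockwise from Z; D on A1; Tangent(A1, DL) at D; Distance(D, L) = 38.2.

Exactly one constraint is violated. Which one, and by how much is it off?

Distance(D, L) = 38.2 — off by 4.70.

U = (0.00, 0.00) ✓; U.y = 0.00, Z.y = 0.00 ✓; |UZ| = 16.40 ✓; ∠(JZ, ZU) = 90.00° ✓; |JZ| = 6.200 ✓; bearing(J→D) − bearing(J→Z) = 98.00° ✓; |JD| = 6.200 ✓; ∠(JD, DL) = 90.00° ✓; |DL| = 42.90 ✗.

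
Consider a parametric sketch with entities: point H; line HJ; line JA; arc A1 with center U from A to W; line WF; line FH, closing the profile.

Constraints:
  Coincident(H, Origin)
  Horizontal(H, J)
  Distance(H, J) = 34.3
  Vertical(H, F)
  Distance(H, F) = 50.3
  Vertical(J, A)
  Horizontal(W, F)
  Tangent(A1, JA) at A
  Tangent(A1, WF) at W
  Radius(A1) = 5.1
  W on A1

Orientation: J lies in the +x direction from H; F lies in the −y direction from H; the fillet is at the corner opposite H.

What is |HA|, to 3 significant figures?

56.7

H is at the origin; H and J share the same y with |HJ| = 34.3 and J on the +x side, so J = (34.3, 0.00). HF is vertical with |HF| = 50.3 and F on the −y side, so F = (0.00, -50.3). The virtual corner opposite H is at (34.3, -50.3). Since A1 is tangent to JA there, UA ⟂ JA and since A1 is tangent to WF there, UW ⟂ WF, with radius 5.1, so the center U sits 5.1 in from both sides at U = (29.2, -45.2). That places the tangent points at A = (34.3, -45.2) on JA and W = (29.2, -50.3) on WF. Then |HA| = |A − H| = 56.7.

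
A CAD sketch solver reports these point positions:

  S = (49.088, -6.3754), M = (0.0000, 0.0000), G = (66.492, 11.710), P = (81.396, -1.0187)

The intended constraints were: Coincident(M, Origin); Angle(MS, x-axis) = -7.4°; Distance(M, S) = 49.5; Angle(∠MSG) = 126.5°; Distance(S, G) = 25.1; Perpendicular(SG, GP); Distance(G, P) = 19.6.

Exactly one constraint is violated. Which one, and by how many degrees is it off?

Perpendicular(SG, GP) — off by 3.40°.

M = (0.00, 0.00) ✓; MS at -7.400° ✓; |MS| = 49.50 ✓; ∠MSG = 126.5° ✓; |SG| = 25.10 ✓; ∠(SG, GP) = 86.60° ✗; |GP| = 19.60 ✓.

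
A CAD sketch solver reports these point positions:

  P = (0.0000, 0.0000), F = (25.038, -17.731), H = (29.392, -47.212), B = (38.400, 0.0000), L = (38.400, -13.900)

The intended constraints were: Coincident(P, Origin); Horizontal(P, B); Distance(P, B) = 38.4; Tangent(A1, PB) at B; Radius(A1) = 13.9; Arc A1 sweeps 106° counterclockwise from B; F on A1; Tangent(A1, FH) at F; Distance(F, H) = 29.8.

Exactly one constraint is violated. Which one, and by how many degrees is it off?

Tangent(A1, FH) at F — off by 7.60°.

P = (0.00, 0.00) ✓; P.y = 0.00, B.y = 0.00 ✓; |PB| = 38.40 ✓; ∠(LB, BP) = 90.00° ✓; |LB| = 13.90 ✓; bearing(L→F) − bearing(L→B) = 106.0° ✓; |LF| = 13.90 ✓; ∠(LF, FH) = 97.60° ✗; |FH| = 29.80 ✓.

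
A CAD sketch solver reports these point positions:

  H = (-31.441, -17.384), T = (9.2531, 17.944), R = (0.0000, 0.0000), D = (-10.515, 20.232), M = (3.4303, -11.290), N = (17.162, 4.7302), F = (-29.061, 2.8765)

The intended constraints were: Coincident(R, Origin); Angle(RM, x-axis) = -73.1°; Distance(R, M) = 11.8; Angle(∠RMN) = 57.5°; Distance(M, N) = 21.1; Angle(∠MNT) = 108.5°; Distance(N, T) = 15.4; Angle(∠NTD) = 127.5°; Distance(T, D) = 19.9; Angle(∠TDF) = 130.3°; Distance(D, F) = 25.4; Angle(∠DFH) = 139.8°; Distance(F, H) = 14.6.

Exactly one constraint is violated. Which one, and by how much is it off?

Distance(F, H) = 14.6 — off by 5.80.

R = (0.00, 0.00) ✓; RM at -73.10° ✓; |RM| = 11.80 ✓; ∠RMN = 57.50° ✓; |MN| = 21.10 ✓; ∠MNT = 108.5° ✓; |NT| = 15.40 ✓; ∠NTD = 127.5° ✓; |TD| = 19.90 ✓; ∠TDF = 130.3° ✓; |DF| = 25.40 ✓; ∠DFH = 139.8° ✓; |FH| = 20.40 ✗.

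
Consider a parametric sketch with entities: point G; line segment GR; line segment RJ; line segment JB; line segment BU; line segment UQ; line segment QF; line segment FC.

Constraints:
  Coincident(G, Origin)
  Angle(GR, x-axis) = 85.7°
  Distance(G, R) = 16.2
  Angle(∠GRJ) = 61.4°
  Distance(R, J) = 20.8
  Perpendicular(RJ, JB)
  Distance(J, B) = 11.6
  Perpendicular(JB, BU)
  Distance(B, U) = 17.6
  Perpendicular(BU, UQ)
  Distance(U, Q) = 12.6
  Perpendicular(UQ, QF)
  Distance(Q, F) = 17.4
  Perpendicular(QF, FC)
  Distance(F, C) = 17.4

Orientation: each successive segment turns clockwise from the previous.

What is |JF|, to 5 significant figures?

1.0198

G is at the origin; GR runs at 85.7° with length 16.2, so R = (1.2147, 16.154). ∠GRJ = 61.4° gives RJ at -32.900° from the x-axis; with |RJ| = 20.8, J = (18.679, 4.8564). RJ ⟂ JB, so JB runs at -122.90°; with |JB| = 11.6, B = (12.378, -4.8832). The perpendicularity gives BU at right angles to JB, so BU runs at 147.10°; with |BU| = 17.6, U = (-2.3994, 4.6767). BU ⟂ UQ, so UQ runs at 57.100°; with |UQ| = 12.6, Q = (4.4446, 15.256). The perpendicularity gives QF at right angles to UQ, so QF runs at -32.900°; with |QF| = 17.4, F = (19.054, 5.8046). Then |JF| = |F − J| = 1.0198.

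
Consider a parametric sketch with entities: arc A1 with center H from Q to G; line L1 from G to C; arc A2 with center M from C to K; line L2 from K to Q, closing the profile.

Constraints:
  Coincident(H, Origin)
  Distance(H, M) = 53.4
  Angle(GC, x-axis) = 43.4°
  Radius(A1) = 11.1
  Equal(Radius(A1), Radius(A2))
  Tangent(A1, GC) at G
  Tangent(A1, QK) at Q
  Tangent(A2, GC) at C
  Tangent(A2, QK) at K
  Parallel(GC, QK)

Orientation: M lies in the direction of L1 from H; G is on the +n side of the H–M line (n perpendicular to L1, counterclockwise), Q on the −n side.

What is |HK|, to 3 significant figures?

54.5

The slot axis is L1's direction at 43.4°, so u = (cos 43.4°, sin 43.4°) = (0.727, 0.687) and n = (−sin 43.4°, cos 43.4°) = (-0.687, 0.727). H is at the origin and M lies 53.4 along u from H, so M = 53.4·u = (38.8, 36.7). Tangency of A1 to both parallel lines with radius 11.1 puts G and Q at H ± 11.1·n: G = (-7.63, 8.06), Q = (7.63, -8.06). Equal radii place C and K the same way about M: C = M + 11.1·n = (31.2, 44.8), K = M − 11.1·n = (46.4, 28.6). Then |HK| = |K − H| = 54.5.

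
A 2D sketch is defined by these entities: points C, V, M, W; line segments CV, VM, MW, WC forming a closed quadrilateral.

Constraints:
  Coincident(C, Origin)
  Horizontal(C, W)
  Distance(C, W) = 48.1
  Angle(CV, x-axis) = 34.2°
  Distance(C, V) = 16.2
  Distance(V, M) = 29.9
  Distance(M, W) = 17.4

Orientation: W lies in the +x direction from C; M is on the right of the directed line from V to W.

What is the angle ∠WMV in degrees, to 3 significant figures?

95.0°

Checks: |VM| = 29.90 ✓; |MW| = 17.40 ✓.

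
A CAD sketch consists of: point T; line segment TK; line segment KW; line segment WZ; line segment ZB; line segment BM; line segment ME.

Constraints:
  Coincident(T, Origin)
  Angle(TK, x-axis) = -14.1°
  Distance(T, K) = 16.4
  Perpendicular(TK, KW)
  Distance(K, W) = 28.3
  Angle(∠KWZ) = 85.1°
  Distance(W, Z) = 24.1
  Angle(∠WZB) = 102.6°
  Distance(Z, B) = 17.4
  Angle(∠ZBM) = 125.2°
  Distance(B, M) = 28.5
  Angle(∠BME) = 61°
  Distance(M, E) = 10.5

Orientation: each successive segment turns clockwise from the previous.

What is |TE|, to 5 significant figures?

13.458

T is at the origin; TK runs at -14.1° with length 16.4, so K = (15.906, -3.9953). The perpendicularity gives KW at right angles to TK, so KW runs at -104.10°; with |KW| = 28.3, W = (9.0116, -31.443). ∠KWZ = 85.1° gives WZ at 161.00° from the x-axis; with |WZ| = 24.1, Z = (-13.775, -23.596). ∠WZB = 102.6° gives ZB at 83.600° from the x-axis; with |ZB| = 17.4, B = (-11.836, -6.3049). ∠ZBM = 125.2° gives BM at 28.800° from the x-axis; with |BM| = 28.5, M = (13.139, 7.4251). ∠BME = 61.0° gives ME at -90.200° from the x-axis; with |ME| = 10.5, E = (13.102, -3.0749). Then |TE| = |E − T| = 13.458.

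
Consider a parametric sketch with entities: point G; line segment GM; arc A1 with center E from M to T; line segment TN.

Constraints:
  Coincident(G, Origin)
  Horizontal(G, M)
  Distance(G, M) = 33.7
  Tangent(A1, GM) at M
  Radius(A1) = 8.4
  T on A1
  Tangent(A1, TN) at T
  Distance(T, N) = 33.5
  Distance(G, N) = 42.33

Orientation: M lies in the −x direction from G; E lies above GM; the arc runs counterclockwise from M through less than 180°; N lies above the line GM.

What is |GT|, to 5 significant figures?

26.332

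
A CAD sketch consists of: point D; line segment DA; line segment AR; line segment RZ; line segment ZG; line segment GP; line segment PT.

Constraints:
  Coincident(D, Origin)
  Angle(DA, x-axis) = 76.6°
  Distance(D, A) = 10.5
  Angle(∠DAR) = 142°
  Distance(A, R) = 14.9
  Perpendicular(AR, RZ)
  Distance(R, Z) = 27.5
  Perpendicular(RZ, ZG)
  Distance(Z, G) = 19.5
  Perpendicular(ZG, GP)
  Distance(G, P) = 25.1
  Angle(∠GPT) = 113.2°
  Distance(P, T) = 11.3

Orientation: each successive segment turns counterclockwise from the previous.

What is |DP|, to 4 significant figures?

5.479

D is at the origin; DA runs at 76.6° with length 10.5, so A = (2.433, 10.21). ∠DAR = 142.0° gives AR at 114.6° from the x-axis; with |AR| = 14.9, R = (-3.769, 23.76). The perpendicularity gives RZ at right angles to AR, so RZ runs at -155.4°; with |RZ| = 27.5, Z = (-28.77, 12.31). RZ is perpendicular to ZG, so ZG runs at -65.40°; with |ZG| = 19.5, G = (-20.66, -5.416). ZG is perpendicular to GP, so GP runs at 24.60°; with |GP| = 25.1, P = (2.166, 5.033). Then |DP| = |P − D| = 5.479.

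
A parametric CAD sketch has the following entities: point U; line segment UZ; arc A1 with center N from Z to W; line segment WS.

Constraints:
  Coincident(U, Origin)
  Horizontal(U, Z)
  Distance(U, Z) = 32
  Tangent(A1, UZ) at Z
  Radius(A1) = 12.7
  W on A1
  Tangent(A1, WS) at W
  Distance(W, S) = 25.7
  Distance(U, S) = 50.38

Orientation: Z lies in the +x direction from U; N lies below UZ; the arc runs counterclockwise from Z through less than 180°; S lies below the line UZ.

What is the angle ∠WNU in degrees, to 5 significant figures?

41.905°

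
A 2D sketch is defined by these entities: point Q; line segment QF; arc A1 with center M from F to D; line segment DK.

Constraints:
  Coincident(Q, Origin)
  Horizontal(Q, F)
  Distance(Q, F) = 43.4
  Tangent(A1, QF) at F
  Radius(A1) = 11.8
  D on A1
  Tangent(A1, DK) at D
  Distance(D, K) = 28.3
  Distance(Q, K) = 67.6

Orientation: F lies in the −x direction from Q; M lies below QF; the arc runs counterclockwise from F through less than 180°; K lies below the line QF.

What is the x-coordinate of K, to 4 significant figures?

-54.10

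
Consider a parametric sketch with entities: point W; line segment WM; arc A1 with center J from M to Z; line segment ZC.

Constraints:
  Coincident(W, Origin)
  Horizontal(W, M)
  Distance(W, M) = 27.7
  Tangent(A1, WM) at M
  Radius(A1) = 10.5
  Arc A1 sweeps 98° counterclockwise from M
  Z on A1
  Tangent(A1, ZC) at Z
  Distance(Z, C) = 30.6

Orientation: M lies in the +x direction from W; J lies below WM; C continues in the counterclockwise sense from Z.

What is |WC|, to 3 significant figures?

47.4

W is at the origin; WM is horizontal with |WM| = 27.7 and M on the +x side, so M = (27.7, 0.00). A1 meets WM tangentially, so JM is at right angles to WM, so J = M + (0, -10.5) = (27.7, -10.5). On A1, M sits at bearing 90° from J; a 98° counterclockwise sweep puts Z at bearing 188°, so Z = J + 10.5·(cos 188°, sin 188°) = (17.3, -12.0). Tangency of A1 to ZC means the radius JZ is perpendicular to ZC, so ZC runs along (−sin 188°, cos 188°); with |ZC| = 30.6, C = (21.6, -42.3). Then |WC| = |C − W| = 47.4.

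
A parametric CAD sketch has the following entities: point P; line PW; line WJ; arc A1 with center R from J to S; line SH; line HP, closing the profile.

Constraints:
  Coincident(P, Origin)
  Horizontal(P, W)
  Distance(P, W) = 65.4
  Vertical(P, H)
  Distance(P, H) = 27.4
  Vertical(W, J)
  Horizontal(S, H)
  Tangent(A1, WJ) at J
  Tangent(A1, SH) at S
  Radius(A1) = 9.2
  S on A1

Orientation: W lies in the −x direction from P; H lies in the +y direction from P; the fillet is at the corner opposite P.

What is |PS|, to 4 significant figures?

62.52

P is at the origin; PW is horizontal with |PW| = 65.4 and W on the −x side, so W = (-65.40, 0.000). PH is vertical with |PH| = 27.4 and H on the +y side, so H = (0.000, 27.40). The virtual corner opposite P is at (-65.40, 27.40). Since A1 is tangent to WJ there, RJ ⟂ WJ and A1 meets SH tangentially, so RS is at right angles to SH, with radius 9.2, so the center R sits 9.2 in from both sides at R = (-56.20, 18.20). That places the tangent points at J = (-65.40, 18.20) on WJ and S = (-56.20, 27.40) on SH. Then |PS| = |S − P| = 62.52.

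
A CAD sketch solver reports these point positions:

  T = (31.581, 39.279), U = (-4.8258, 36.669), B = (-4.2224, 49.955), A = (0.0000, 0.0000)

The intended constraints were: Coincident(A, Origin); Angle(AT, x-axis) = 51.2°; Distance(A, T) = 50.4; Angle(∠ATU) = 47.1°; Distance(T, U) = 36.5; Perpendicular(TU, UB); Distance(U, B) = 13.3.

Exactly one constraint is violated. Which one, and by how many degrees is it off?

Perpendicular(TU, UB) — off by 6.70°.

A = (0.00, 0.00) ✓; AT at 51.20° ✓; |AT| = 50.40 ✓; ∠ATU = 47.10° ✓; |TU| = 36.50 ✓; ∠(TU, UB) = 96.70° ✗; |UB| = 13.30 ✓.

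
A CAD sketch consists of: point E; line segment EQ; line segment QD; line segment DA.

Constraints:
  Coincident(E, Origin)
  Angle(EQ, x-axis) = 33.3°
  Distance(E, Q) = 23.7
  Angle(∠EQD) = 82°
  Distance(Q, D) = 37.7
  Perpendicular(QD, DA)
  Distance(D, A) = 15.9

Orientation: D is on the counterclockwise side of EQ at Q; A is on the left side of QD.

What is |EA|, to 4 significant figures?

35.22

E is at the origin; EQ runs at 33.3° with length 23.7, so Q = 23.7·(cos 33.3°, sin 33.3°) = (19.81, 13.01). ∠EQD = 82.0°, so QD runs at 33.3° + (180° − 82.0°) = 131.3° from the x-axis; with |QD| = 37.7, D = Q + 37.7·(cos 131.3°, sin 131.3°) = (-5.073, 41.33). The perpendicularity gives DA at right angles to QD; with |DA| = 15.9 on the left of QD, A = D + 15.9·(-0.7513, -0.6600) = (-17.02, 30.84). Then |EA| = |A − E| = 35.22.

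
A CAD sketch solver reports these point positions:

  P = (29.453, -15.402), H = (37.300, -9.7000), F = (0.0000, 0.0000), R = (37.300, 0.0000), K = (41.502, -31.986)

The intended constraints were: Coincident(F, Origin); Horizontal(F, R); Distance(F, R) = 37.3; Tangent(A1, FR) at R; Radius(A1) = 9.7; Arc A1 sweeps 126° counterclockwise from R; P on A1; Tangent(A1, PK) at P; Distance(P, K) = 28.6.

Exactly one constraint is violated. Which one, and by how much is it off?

Distance(P, K) = 28.6 — off by 8.10.

F = (0.00, 0.00) ✓; F.y = 0.00, R.y = 0.00 ✓; |FR| = 37.30 ✓; ∠(HR, RF) = 90.00° ✓; |HR| = 9.700 ✓; bearing(H→P) − bearing(H→R) = 126.0° ✓; |HP| = 9.700 ✓; ∠(HP, PK) = 90.00° ✓; |PK| = 20.50 ✗.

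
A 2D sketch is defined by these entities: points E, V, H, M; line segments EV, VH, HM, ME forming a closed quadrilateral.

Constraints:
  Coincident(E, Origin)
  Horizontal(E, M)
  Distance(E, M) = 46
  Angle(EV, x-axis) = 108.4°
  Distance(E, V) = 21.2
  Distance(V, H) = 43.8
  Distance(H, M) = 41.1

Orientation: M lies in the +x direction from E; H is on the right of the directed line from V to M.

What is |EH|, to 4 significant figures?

22.72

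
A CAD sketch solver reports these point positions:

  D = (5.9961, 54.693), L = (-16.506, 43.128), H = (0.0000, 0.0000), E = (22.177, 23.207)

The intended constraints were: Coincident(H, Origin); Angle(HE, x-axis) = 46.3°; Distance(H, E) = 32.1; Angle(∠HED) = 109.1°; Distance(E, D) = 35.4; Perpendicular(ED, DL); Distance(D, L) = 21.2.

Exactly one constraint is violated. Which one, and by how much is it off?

Distance(D, L) = 21.2 — off by 4.10.

H = (0.00, 0.00) ✓; HE at 46.30° ✓; |HE| = 32.10 ✓; ∠HED = 109.1° ✓; |ED| = 35.40 ✓; ∠(ED, DL) = 90.00° ✓; |DL| = 25.30 ✗.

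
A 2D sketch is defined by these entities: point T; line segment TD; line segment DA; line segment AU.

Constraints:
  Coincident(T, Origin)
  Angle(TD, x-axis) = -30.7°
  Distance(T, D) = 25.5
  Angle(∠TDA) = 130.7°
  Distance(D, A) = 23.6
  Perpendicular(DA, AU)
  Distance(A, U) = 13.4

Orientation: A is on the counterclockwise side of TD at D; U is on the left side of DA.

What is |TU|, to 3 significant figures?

40.7

T is at the origin; TD runs at -30.7° with length 25.5, so D = 25.5·(cos -30.7°, sin -30.7°) = (21.9, -13.0). ∠TDA = 130.7°, so DA runs at -30.7° + (180° − 130.7°) = 18.6° from the x-axis; with |DA| = 23.6, A = D + 23.6·(cos 18.6°, sin 18.6°) = (44.3, -5.49). DA ⟂ AU; with |AU| = 13.4 on the left of DA, U = A + 13.4·(-0.319, 0.948) = (40.0, 7.21). Then |TU| = |U − T| = 40.7.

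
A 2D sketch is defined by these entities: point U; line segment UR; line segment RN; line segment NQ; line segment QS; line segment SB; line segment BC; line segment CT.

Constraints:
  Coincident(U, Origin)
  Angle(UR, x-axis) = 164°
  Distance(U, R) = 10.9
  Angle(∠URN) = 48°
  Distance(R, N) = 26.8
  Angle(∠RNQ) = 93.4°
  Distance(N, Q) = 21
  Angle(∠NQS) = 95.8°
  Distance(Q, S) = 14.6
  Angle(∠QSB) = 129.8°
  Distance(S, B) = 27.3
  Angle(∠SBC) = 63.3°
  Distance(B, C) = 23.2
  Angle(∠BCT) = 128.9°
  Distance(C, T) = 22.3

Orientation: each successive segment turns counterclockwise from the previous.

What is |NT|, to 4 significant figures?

10.30

U is at the origin; UR runs at 164.0° with length 10.9, so R = (-10.48, 3.004). ∠URN = 48.0° gives RN at -64.00° from the x-axis; with |RN| = 26.8, N = (1.271, -21.08). ∠RNQ = 93.4° gives NQ at 22.60° from the x-axis; with |NQ| = 21.0, Q = (20.66, -13.01). ∠NQS = 95.8° gives QS at 106.8° from the x-axis; with |QS| = 14.6, S = (16.44, 0.9638). ∠QSB = 129.8° gives SB at 157.0° from the x-axis; with |SB| = 27.3, B = (-8.692, 11.63). ∠SBC = 63.3° gives BC at -86.30° from the x-axis; with |BC| = 23.2, C = (-7.194, -11.52). ∠BCT = 128.9° gives CT at -35.20° from the x-axis; with |CT| = 22.3, T = (11.03, -24.38). Then |NT| = |T − N| = 10.30.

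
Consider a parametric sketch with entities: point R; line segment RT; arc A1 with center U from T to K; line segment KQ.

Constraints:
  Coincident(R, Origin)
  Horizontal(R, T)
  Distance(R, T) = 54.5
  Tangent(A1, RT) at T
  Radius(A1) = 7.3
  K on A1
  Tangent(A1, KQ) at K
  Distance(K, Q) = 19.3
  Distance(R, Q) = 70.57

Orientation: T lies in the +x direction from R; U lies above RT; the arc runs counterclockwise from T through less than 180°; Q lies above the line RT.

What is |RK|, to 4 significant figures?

61.83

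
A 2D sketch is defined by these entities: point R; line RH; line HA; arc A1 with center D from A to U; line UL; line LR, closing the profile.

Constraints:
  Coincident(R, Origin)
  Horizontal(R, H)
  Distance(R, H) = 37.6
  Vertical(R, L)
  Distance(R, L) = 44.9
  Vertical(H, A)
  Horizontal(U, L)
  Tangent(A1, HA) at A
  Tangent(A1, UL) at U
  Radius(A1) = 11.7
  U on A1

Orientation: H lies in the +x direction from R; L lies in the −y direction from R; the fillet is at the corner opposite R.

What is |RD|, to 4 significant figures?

42.11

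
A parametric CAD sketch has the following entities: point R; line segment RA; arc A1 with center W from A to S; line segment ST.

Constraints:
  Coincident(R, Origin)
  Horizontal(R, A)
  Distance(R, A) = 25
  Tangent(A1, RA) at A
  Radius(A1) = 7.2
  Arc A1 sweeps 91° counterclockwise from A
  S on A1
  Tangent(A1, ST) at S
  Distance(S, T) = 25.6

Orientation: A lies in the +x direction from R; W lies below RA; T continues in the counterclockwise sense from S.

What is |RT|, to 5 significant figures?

37.641

R is at the origin; RA is horizontal with |RA| = 25.0 and A on the +x side, so A = (25.000, 0.0000). A1 meets RA tangentially, so WA is at right angles to RA, so W = A + (0, -7.2) = (25.000, -7.2000). On A1, A sits at bearing 90° from W; a 91° counterclockwise sweep puts S at bearing 181°, so S = W + 7.2·(cos 181°, sin 181°) = (17.801, -7.3257). The tangent condition forces WS to be normal to ST, so ST runs along (−sin 181°, cos 181°); with |ST| = 25.6, T = (18.248, -32.922). Then |RT| = |T − R| = 37.641.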